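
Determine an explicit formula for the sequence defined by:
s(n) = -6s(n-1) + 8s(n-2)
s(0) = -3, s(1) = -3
Characteristic equation: x² + 6x - 8 = 0.
Discriminant Δ = (-6)² + 4·(8) = 68.
Roots r₁,₂ = (-6 ± √68)/2, so r₁ = -3 + \sqrt{17}, r₂ = - \sqrt{17} - 3.
General solution: s(n) = A·r₁^n + B·r₂^n.
From the initial conditions, A + B = -3 and r₁A + r₂B = -3.
Since r₁ - r₂ = √68: A = (-3 - (-3)r₂)/√68 = - \frac{3}{2} - \frac{6 \sqrt{17}}{17}, and B = -3 - A = - \frac{3}{2} + \frac{6 \sqrt{17}}{17}.
So s(n) = \left(- \frac{3}{2} - \frac{6 \sqrt{17}}{17}\right)\left(-3 + \sqrt{17}\right)^n + \left(- \frac{3}{2} + \frac{6 \sqrt{17}}{17}\right)\left(- \sqrt{17} - 3\right)^n.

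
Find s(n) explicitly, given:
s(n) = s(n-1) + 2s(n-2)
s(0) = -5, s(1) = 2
Characteristic equation: x² - x - 2 = 0, which factors as (x - (-1))(x - (2)) = 0.
Roots r₁ = -1, r₂ = 2 (distinct).
General solution: s(n) = A·(-1)^n + B·(2)^n.
From s(0) = -5: A + B = -5.
From s(1) = 2: -A + 2B = 2.
Solving: A = -4, B = -1.
So s(n) = - 4 \left(-1\right)^{n} - 2^{n}.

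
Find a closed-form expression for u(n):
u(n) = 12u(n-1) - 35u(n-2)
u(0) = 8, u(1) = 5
Characteristic equation: x² - 12x + 35 = 0, which factors as (x - (7))(x - (5)) = 0.
Roots r₁ = 7, r₂ = 5 (distinct).
General solution: u(n) = A·(7)^n + B·(5)^n.
From u(0) = 8: A + B = 8.
From u(1) = 5: 7A + 5B = 5.
Solving: A = - \frac{35}{2}, B = \frac{51}{2}.
So u(n) = \frac{51 \cdot 5^{n}}{2} - \frac{35 \cdot 7^{n}}{2}.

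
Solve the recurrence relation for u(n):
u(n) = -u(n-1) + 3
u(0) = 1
First-order linear non-homogeneous.
Homogeneous solution: u_h(n) = A·(-1)^n.
Try constant particular solution u_p = K: K = -K + 3 ⇒ K = \frac{3}{2}.
General: u(n) = A·(-1)^n + \frac{3}{2}.
Apply u(0) = 1: A + \frac{3}{2} = 1 ⇒ A = - \frac{1}{2}.
So u(n) = \frac{3}{2} - \frac{\left(-1\right)^{n}}{2}.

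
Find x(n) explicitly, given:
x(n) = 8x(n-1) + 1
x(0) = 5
First-order linear non-homogeneous.
Homogeneous solution: x_h(n) = A·(8)^n.
Try constant particular solution x_p = K: K = 8K + 1 ⇒ K = - \frac{1}{7}.
General: x(n) = A·(8)^n - \frac{1}{7}.
Apply x(0) = 5: A - \frac{1}{7} = 5 ⇒ A = \frac{36}{7}.
So x(n) = \frac{36 \cdot 8^{n}}{7} - \frac{1}{7}.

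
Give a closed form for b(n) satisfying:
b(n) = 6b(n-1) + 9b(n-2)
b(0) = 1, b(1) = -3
Characteristic equation: x² - 6x - 9 = 0.
Discriminant Δ = (6)² + 4·(9) = 72.
Roots r₁,₂ = (6 ± √72)/2, so r₁ = 3 + 3 \sqrt{2}, r₂ = 3 - 3 \sqrt{2}.
General solution: b(n) = A·r₁^n + B·r₂^n.
From the initial conditions, A + B = 1 and r₁A + r₂B = -3.
Since r₁ - r₂ = √72: A = (-3 - (1)r₂)/√72 = \frac{1}{2} - \frac{\sqrt{2}}{2}, and B = 1 - A = \frac{1}{2} + \frac{\sqrt{2}}{2}.
So b(n) = \left(\frac{1}{2} - \frac{\sqrt{2}}{2}\right)\left(3 + 3 \sqrt{2}\right)^n + \left(\frac{1}{2} + \frac{\sqrt{2}}{2}\right)\left(3 - 3 \sqrt{2}\right)^n.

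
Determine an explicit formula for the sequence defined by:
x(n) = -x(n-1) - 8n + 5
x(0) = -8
First-order linear with linear forcing.
Homogeneous solution: x_h(n) = A·(-1)^n.
Try particular x_p(n) = pn + q. Substituting:
  pn + q = -(p(n-1) + q) - 8n + 5.
Matching the n-coefficient: p = -p - 8 ⇒ p = -4.
Matching constants: q = p - q + 5 ⇒ q = \frac{1}{2}.
General: x(n) = A·(-1)^n - 4 n + \frac{1}{2}.
Apply x(0) = -8: A + \frac{1}{2} = -8 ⇒ A = - \frac{17}{2}.
So x(n) = - \frac{17 \left(-1\right)^{n}}{2} - 4 n + \frac{1}{2}.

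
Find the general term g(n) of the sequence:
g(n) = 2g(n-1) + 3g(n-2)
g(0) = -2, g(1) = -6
Characteristic equation: x² - 2x - 3 = 0, which factors as (x - (3))(x - (-1)) = 0.
Roots r₁ = 3, r₂ = -1 (distinct).
General solution: g(n) = A·(3)^n + B·(-1)^n.
From g(0) = -2: A + B = -2.
From g(1) = -6: 3A - B = -6.
Solving: A = -2, B = 0.
So g(n) = - 2 \cdot 3^{n}.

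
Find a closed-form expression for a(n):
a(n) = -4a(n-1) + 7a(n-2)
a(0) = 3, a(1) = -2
Characteristic equation: x² + 4x - 7 = 0.
Discriminant Δ = (-4)² + 4·(7) = 44.
Roots r₁,₂ = (-4 ± √44)/2, so r₁ = -2 + \sqrt{11}, r₂ = - \sqrt{11} - 2.
General solution: a(n) = A·r₁^n + B·r₂^n.
From the initial conditions, A + B = 3 and r₁A + r₂B = -2.
Since r₁ - r₂ = √44: A = (-2 - (3)r₂)/√44 = \frac{2 \sqrt{11}}{11} + \frac{3}{2}, and B = 3 - A = \frac{3}{2} - \frac{2 \sqrt{11}}{11}.
So a(n) = \left(\frac{2 \sqrt{11}}{11} + \frac{3}{2}\right)\left(-2 + \sqrt{11}\right)^n + \left(\frac{3}{2} - \frac{2 \sqrt{11}}{11}\right)\left(- \sqrt{11} - 2\right)^n.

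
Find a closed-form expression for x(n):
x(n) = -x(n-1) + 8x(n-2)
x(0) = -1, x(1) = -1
Characteristic equation: x² + x - 8 = 0.
Discriminant Δ = (-1)² + 4·(8) = 33.
Roots r₁,₂ = (-1 ± √33)/2, so r₁ = - \frac{1}{2} + \frac{\sqrt{33}}{2}, r₂ = - \frac{\sqrt{33}}{2} - \frac{1}{2}.
General solution: x(n) = A·r₁^n + B·r₂^n.
From the initial conditions, A + B = -1 and r₁A + r₂B = -1.
Since r₁ - r₂ = √33: A = (-1 - (-1)r₂)/√33 = - \frac{1}{2} - \frac{\sqrt{33}}{22}, and B = -1 - A = - \frac{1}{2} + \frac{\sqrt{33}}{22}.
So x(n) = \left(- \frac{1}{2} - \frac{\sqrt{33}}{22}\right)\left(- \frac{1}{2} + \frac{\sqrt{33}}{2}\right)^n + \left(- \frac{1}{2} + \frac{\sqrt{33}}{22}\right)\left(- \frac{\sqrt{33}}{2} - \frac{1}{2}\right)^n.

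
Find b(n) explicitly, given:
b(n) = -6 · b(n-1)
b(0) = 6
Pure geometric recurrence with ratio -6.
By induction b(n) = b(0) · (-6)^n = 6 \left(-6\right)^{n}.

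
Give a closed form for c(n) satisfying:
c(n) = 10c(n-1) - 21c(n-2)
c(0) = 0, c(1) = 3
Characteristic equation: x² - 10x + 21 = 0, which factors as (x - (3))(x - (7)) = 0.
Roots r₁ = 3, r₂ = 7 (distinct).
General solution: c(n) = A·(3)^n + B·(7)^n.
From c(0) = 0: A + B = 0.
From c(1) = 3: 3A + 7B = 3.
Solving: A = - \frac{3}{4}, B = \frac{3}{4}.
So c(n) = - \frac{3 \cdot 3^{n}}{4} + \frac{3 \cdot 7^{n}}{4}.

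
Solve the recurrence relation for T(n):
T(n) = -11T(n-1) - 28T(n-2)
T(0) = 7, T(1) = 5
Characteristic equation: x² + 11x + 28 = 0, which factors as (x - (-7))(x - (-4)) = 0.
Roots r₁ = -7, r₂ = -4 (distinct).
General solution: T(n) = A·(-7)^n + B·(-4)^n.
From T(0) = 7: A + B = 7.
From T(1) = 5: -7A - 4B = 5.
Solving: A = -11, B = 18.
So T(n) = 18 \left(-4\right)^{n} - 11 \left(-7\right)^{n}.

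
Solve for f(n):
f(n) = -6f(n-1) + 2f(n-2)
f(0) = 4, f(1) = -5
Characteristic equation: x² + 6x - 2 = 0.
Discriminant Δ = (-6)² + 4·(2) = 44.
Roots r₁,₂ = (-6 ± √44)/2, so r₁ = -3 + \sqrt{11}, r₂ = - \sqrt{11} - 3.
General solution: f(n) = A·r₁^n + B·r₂^n.
From the initial conditions, A + B = 4 and r₁A + r₂B = -5.
Since r₁ - r₂ = √44: A = (-5 - (4)r₂)/√44 = \frac{7 \sqrt{11}}{22} + 2, and B = 4 - A = 2 - \frac{7 \sqrt{11}}{22}.
So f(n) = \left(\frac{7 \sqrt{11}}{22} + 2\right)\left(-3 + \sqrt{11}\right)^n + \left(2 - \frac{7 \sqrt{11}}{22}\right)\left(- \sqrt{11} - 3\right)^n.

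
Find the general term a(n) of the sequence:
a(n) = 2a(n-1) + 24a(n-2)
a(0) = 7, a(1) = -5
Characteristic equation: x² - 2x - 24 = 0, which factors as (x - (6))(x - (-4)) = 0.
Roots r₁ = 6, r₂ = -4 (distinct).
General solution: a(n) = A·(6)^n + B·(-4)^n.
From a(0) = 7: A + B = 7.
From a(1) = -5: 6A - 4B = -5.
Solving: A = \frac{23}{10}, B = \frac{47}{10}.
So a(n) = \frac{47 \left(-4\right)^{n}}{10} + \frac{23 \cdot 6^{n}}{10}.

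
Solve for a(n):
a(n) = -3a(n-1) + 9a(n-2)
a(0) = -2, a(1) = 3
Characteristic equation: x² + 3x - 9 = 0.
Discriminant Δ = (-3)² + 4·(9) = 45.
Roots r₁,₂ = (-3 ± √45)/2, so r₁ = - \frac{3}{2} + \frac{3 \sqrt{5}}{2}, r₂ = - \frac{3 \sqrt{5}}{2} - \frac{3}{2}.
General solution: a(n) = A·r₁^n + B·r₂^n.
From the initial conditions, A + B = -2 and r₁A + r₂B = 3.
Since r₁ - r₂ = √45: A = (3 - (-2)r₂)/√45 = -1, and B = -2 - A = -1.
So a(n) = \left(-1\right)\left(- \frac{3}{2} + \frac{3 \sqrt{5}}{2}\right)^n + \left(-1\right)\left(- \frac{3 \sqrt{5}}{2} - \frac{3}{2}\right)^n.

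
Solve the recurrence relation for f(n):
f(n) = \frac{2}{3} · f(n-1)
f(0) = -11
Pure geometric recurrence with ratio \frac{2}{3}.
By induction f(n) = f(0) · (\frac{2}{3})^n = - 11 \left(\frac{2}{3}\right)^{n}.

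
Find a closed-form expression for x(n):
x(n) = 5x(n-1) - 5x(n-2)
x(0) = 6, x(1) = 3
Characteristic equation: x² - 5x + 5 = 0.
Discriminant Δ = (5)² + 4·(-5) = 5.
Roots r₁,₂ = (5 ± √5)/2, so r₁ = \frac{\sqrt{5}}{2} + \frac{5}{2}, r₂ = \frac{5}{2} - \frac{\sqrt{5}}{2}.
General solution: x(n) = A·r₁^n + B·r₂^n.
From the initial conditions, A + B = 6 and r₁A + r₂B = 3.
Since r₁ - r₂ = √5: A = (3 - (6)r₂)/√5 = 3 - \frac{12 \sqrt{5}}{5}, and B = 6 - A = 3 + \frac{12 \sqrt{5}}{5}.
So x(n) = \left(3 - \frac{12 \sqrt{5}}{5}\right)\left(\frac{\sqrt{5}}{2} + \frac{5}{2}\right)^n + \left(3 + \frac{12 \sqrt{5}}{5}\right)\left(\frac{5}{2} - \frac{\sqrt{5}}{2}\right)^n.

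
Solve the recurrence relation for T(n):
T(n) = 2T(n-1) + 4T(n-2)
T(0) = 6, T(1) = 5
Characteristic equation: x² - 2x - 4 = 0.
Discriminant Δ = (2)² + 4·(4) = 20.
Roots r₁,₂ = (2 ± √20)/2, so r₁ = 1 + \sqrt{5}, r₂ = 1 - \sqrt{5}.
General solution: T(n) = A·r₁^n + B·r₂^n.
From the initial conditions, A + B = 6 and r₁A + r₂B = 5.
Since r₁ - r₂ = √20: A = (5 - (6)r₂)/√20 = 3 - \frac{\sqrt{5}}{10}, and B = 6 - A = \frac{\sqrt{5}}{10} + 3.
So T(n) = \left(3 - \frac{\sqrt{5}}{10}\right)\left(1 + \sqrt{5}\right)^n + \left(\frac{\sqrt{5}}{10} + 3\right)\left(1 - \sqrt{5}\right)^n.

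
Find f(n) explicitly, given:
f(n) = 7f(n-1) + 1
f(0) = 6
First-order linear non-homogeneous.
Homogeneous solution: f_h(n) = A·(7)^n.
Try constant particular solution f_p = K: K = 7K + 1 ⇒ K = - \frac{1}{6}.
General: f(n) = A·(7)^n - \frac{1}{6}.
Apply f(0) = 6: A - \frac{1}{6} = 6 ⇒ A = \frac{37}{6}.
So f(n) = \frac{37 \cdot 7^{n}}{6} - \frac{1}{6}.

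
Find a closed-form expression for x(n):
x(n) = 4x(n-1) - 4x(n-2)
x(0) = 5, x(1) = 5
Characteristic equation: x² - 4x + 4 = 0, which is (x - (2))².
Repeated root r = 2.
General solution: x(n) = (A + Bn)·(2)^n.
From x(0) = 5: A = 5.
From x(1) = 5: (A + B)·(2) = 5 ⇒ B = - \frac{5}{2}.
So x(n) = \left(5 - \frac{5 n}{2}\right) \cdot (2)^n.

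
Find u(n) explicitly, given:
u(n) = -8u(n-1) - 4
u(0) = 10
First-order linear non-homogeneous.
Homogeneous solution: u_h(n) = A·(-8)^n.
Try constant particular solution u_p = K: K = -8K - 4 ⇒ K = - \frac{4}{9}.
General: u(n) = A·(-8)^n - \frac{4}{9}.
Apply u(0) = 10: A - \frac{4}{9} = 10 ⇒ A = \frac{94}{9}.
So u(n) = \frac{94 \left(-8\right)^{n}}{9} - \frac{4}{9}.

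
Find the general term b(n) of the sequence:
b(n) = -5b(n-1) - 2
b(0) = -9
First-order linear non-homogeneous.
Homogeneous solution: b_h(n) = A·(-5)^n.
Try constant particular solution b_p = K: K = -5K - 2 ⇒ K = - \frac{1}{3}.
General: b(n) = A·(-5)^n - \frac{1}{3}.
Apply b(0) = -9: A - \frac{1}{3} = -9 ⇒ A = - \frac{26}{3}.
So b(n) = - \frac{26 \left(-5\right)^{n}}{3} - \frac{1}{3}.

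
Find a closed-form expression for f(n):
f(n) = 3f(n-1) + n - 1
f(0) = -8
First-order linear with linear forcing.
Homogeneous solution: f_h(n) = A·(3)^n.
Try particular f_p(n) = pn + q. Substituting:
  pn + q = 3(p(n-1) + q) + n - 1.
Matching the n-coefficient: p = 3p + 1 ⇒ p = - \frac{1}{2}.
Matching constants: q = -3p + 3q - 1 ⇒ q = - \frac{1}{4}.
General: f(n) = A·(3)^n - \frac{n}{2} - \frac{1}{4}.
Apply f(0) = -8: A - \frac{1}{4} = -8 ⇒ A = - \frac{31}{4}.
So f(n) = - \frac{31 \cdot 3^{n}}{4} - \frac{n}{2} - \frac{1}{4}.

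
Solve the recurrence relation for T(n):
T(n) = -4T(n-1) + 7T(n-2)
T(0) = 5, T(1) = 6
Characteristic equation: x² + 4x - 7 = 0.
Discriminant Δ = (-4)² + 4·(7) = 44.
Roots r₁,₂ = (-4 ± √44)/2, so r₁ = -2 + \sqrt{11}, r₂ = - \sqrt{11} - 2.
General solution: T(n) = A·r₁^n + B·r₂^n.
From the initial conditions, A + B = 5 and r₁A + r₂B = 6.
Since r₁ - r₂ = √44: A = (6 - (5)r₂)/√44 = \frac{8 \sqrt{11}}{11} + \frac{5}{2}, and B = 5 - A = \frac{5}{2} - \frac{8 \sqrt{11}}{11}.
So T(n) = \left(\frac{8 \sqrt{11}}{11} + \frac{5}{2}\right)\left(-2 + \sqrt{11}\right)^n + \left(\frac{5}{2} - \frac{8 \sqrt{11}}{11}\right)\left(- \sqrt{11} - 2\right)^n.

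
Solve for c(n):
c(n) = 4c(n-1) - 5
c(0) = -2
First-order linear non-homogeneous.
Homogeneous solution: c_h(n) = A·(4)^n.
Try constant particular solution c_p = K: K = 4K - 5 ⇒ K = \frac{5}{3}.
General: c(n) = A·(4)^n + \frac{5}{3}.
Apply c(0) = -2: A + \frac{5}{3} = -2 ⇒ A = - \frac{11}{3}.
So c(n) = \frac{5}{3} - \frac{11 \cdot 4^{n}}{3}.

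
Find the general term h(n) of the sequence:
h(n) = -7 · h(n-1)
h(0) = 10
Pure geometric recurrence with ratio -7.
By induction h(n) = h(0) · (-7)^n = 10 \left(-7\right)^{n}.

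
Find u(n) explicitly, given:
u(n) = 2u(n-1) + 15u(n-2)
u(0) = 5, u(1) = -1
Characteristic equation: x² - 2x - 15 = 0, which factors as (x - (5))(x - (-3)) = 0.
Roots r₁ = 5, r₂ = -3 (distinct).
General solution: u(n) = A·(5)^n + B·(-3)^n.
From u(0) = 5: A + B = 5.
From u(1) = -1: 5A - 3B = -1.
Solving: A = \frac{7}{4}, B = \frac{13}{4}.
So u(n) = \frac{13 \left(-3\right)^{n}}{4} + \frac{7 \cdot 5^{n}}{4}.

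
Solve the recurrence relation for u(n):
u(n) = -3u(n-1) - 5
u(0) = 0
First-order linear non-homogeneous.
Homogeneous solution: u_h(n) = A·(-3)^n.
Try constant particular solution u_p = K: K = -3K - 5 ⇒ K = - \frac{5}{4}.
General: u(n) = A·(-3)^n - \frac{5}{4}.
Apply u(0) = 0: A - \frac{5}{4} = 0 ⇒ A = \frac{5}{4}.
So u(n) = \frac{5 \left(-3\right)^{n}}{4} - \frac{5}{4}.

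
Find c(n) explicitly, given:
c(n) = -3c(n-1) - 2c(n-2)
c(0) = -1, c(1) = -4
Characteristic equation: x² + 3x + 2 = 0, which factors as (x - (-1))(x - (-2)) = 0.
Roots r₁ = -1, r₂ = -2 (distinct).
General solution: c(n) = A·(-1)^n + B·(-2)^n.
From c(0) = -1: A + B = -1.
From c(1) = -4: -A - 2B = -4.
Solving: A = -6, B = 5.
So c(n) = - 6 \left(-1\right)^{n} + 5 \left(-2\right)^{n}.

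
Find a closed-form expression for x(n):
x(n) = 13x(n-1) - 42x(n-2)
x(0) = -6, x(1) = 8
Characteristic equation: x² - 13x + 42 = 0, which factors as (x - (6))(x - (7)) = 0.
Roots r₁ = 6, r₂ = 7 (distinct).
General solution: x(n) = A·(6)^n + B·(7)^n.
From x(0) = -6: A + B = -6.
From x(1) = 8: 6A + 7B = 8.
Solving: A = -50, B = 44.
So x(n) = - 50 \cdot 6^{n} + 44 \cdot 7^{n}.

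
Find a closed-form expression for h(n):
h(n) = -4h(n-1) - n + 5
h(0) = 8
First-order linear with linear forcing.
Homogeneous solution: h_h(n) = A·(-4)^n.
Try particular h_p(n) = pn + q. Substituting:
  pn + q = -4(p(n-1) + q) - n + 5.
Matching the n-coefficient: p = -4p - 1 ⇒ p = - \frac{1}{5}.
Matching constants: q = 4p - 4q + 5 ⇒ q = \frac{21}{25}.
General: h(n) = A·(-4)^n - \frac{n}{5} + \frac{21}{25}.
Apply h(0) = 8: A + \frac{21}{25} = 8 ⇒ A = \frac{179}{25}.
So h(n) = \frac{179 \left(-4\right)^{n}}{25} - \frac{n}{5} + \frac{21}{25}.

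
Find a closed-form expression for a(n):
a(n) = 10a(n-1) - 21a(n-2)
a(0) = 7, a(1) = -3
Characteristic equation: x² - 10x + 21 = 0, which factors as (x - (3))(x - (7)) = 0.
Roots r₁ = 3, r₂ = 7 (distinct).
General solution: a(n) = A·(3)^n + B·(7)^n.
From a(0) = 7: A + B = 7.
From a(1) = -3: 3A + 7B = -3.
Solving: A = 13, B = -6.
So a(n) = 13 \cdot 3^{n} - 6 \cdot 7^{n}.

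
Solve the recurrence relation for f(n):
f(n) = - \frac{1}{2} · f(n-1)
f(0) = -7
Pure geometric recurrence with ratio - \frac{1}{2}.
By induction f(n) = f(0) · (- \frac{1}{2})^n = - 7 \left(- \frac{1}{2}\right)^{n}.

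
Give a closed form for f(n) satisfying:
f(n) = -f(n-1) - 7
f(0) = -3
First-order linear non-homogeneous.
Homogeneous solution: f_h(n) = A·(-1)^n.
Try constant particular solution f_p = K: K = -K - 7 ⇒ K = - \frac{7}{2}.
General: f(n) = A·(-1)^n - \frac{7}{2}.
Apply f(0) = -3: A - \frac{7}{2} = -3 ⇒ A = \frac{1}{2}.
So f(n) = \frac{\left(-1\right)^{n}}{2} - \frac{7}{2}.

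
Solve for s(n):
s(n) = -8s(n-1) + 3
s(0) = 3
First-order linear non-homogeneous.
Homogeneous solution: s_h(n) = A·(-8)^n.
Try constant particular solution s_p = K: K = -8K + 3 ⇒ K = \frac{1}{3}.
General: s(n) = A·(-8)^n + \frac{1}{3}.
Apply s(0) = 3: A + \frac{1}{3} = 3 ⇒ A = \frac{8}{3}.
So s(n) = \frac{8 \left(-8\right)^{n}}{3} + \frac{1}{3}.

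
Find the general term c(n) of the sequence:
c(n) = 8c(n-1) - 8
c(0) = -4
First-order linear non-homogeneous.
Homogeneous solution: c_h(n) = A·(8)^n.
Try constant particular solution c_p = K: K = 8K - 8 ⇒ K = \frac{8}{7}.
General: c(n) = A·(8)^n + \frac{8}{7}.
Apply c(0) = -4: A + \frac{8}{7} = -4 ⇒ A = - \frac{36}{7}.
So c(n) = \frac{8}{7} - \frac{36 \cdot 8^{n}}{7}.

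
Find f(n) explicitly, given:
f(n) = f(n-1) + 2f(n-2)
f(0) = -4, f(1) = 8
Characteristic equation: x² - x - 2 = 0, which factors as (x - (2))(x - (-1)) = 0.
Roots r₁ = 2, r₂ = -1 (distinct).
General solution: f(n) = A·(2)^n + B·(-1)^n.
From f(0) = -4: A + B = -4.
From f(1) = 8: 2A - B = 8.
Solving: A = \frac{4}{3}, B = - \frac{16}{3}.
So f(n) = - \frac{16 \left(-1\right)^{n}}{3} + \frac{4 \cdot 2^{n}}{3}.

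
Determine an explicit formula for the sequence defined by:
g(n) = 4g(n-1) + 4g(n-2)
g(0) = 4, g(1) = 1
Characteristic equation: x² - 4x - 4 = 0.
Discriminant Δ = (4)² + 4·(4) = 32.
Roots r₁,₂ = (4 ± √32)/2, so r₁ = 2 + 2 \sqrt{2}, r₂ = 2 - 2 \sqrt{2}.
General solution: g(n) = A·r₁^n + B·r₂^n.
From the initial conditions, A + B = 4 and r₁A + r₂B = 1.
Since r₁ - r₂ = √32: A = (1 - (4)r₂)/√32 = 2 - \frac{7 \sqrt{2}}{8}, and B = 4 - A = \frac{7 \sqrt{2}}{8} + 2.
So g(n) = \left(2 - \frac{7 \sqrt{2}}{8}\right)\left(2 + 2 \sqrt{2}\right)^n + \left(\frac{7 \sqrt{2}}{8} + 2\right)\left(2 - 2 \sqrt{2}\right)^n.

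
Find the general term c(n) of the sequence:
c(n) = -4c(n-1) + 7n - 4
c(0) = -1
First-order linear with linear forcing.
Homogeneous solution: c_h(n) = A·(-4)^n.
Try particular c_p(n) = pn + q. Substituting:
  pn + q = -4(p(n-1) + q) + 7n - 4.
Matching the n-coefficient: p = -4p + 7 ⇒ p = \frac{7}{5}.
Matching constants: q = 4p - 4q - 4 ⇒ q = \frac{8}{25}.
General: c(n) = A·(-4)^n + \frac{7 n}{5} + \frac{8}{25}.
Apply c(0) = -1: A + \frac{8}{25} = -1 ⇒ A = - \frac{33}{25}.
So c(n) = - \frac{33 \left(-4\right)^{n}}{25} + \frac{7 n}{5} + \frac{8}{25}.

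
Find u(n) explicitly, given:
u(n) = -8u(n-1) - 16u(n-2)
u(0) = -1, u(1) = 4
Characteristic equation: x² + 8x + 16 = 0, which is (x - (-4))².
Repeated root r = -4.
General solution: u(n) = (A + Bn)·(-4)^n.
From u(0) = -1: A = -1.
From u(1) = 4: (A + B)·(-4) = 4 ⇒ B = 0.
So u(n) = \left(-1\right) \cdot (-4)^n.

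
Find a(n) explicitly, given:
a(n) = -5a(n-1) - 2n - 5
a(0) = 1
First-order linear with linear forcing.
Homogeneous solution: a_h(n) = A·(-5)^n.
Try particular a_p(n) = pn + q. Substituting:
  pn + q = -5(p(n-1) + q) - 2n - 5.
Matching the n-coefficient: p = -5p - 2 ⇒ p = - \frac{1}{3}.
Matching constants: q = 5p - 5q - 5 ⇒ q = - \frac{10}{9}.
General: a(n) = A·(-5)^n - \frac{n}{3} - \frac{10}{9}.
Apply a(0) = 1: A - \frac{10}{9} = 1 ⇒ A = \frac{19}{9}.
So a(n) = \frac{19 \left(-5\right)^{n}}{9} - \frac{n}{3} - \frac{10}{9}.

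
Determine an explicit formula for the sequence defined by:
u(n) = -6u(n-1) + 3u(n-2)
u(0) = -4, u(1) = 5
Characteristic equation: x² + 6x - 3 = 0.
Discriminant Δ = (-6)² + 4·(3) = 48.
Roots r₁,₂ = (-6 ± √48)/2, so r₁ = -3 + 2 \sqrt{3}, r₂ = - 2 \sqrt{3} - 3.
General solution: u(n) = A·r₁^n + B·r₂^n.
From the initial conditions, A + B = -4 and r₁A + r₂B = 5.
Since r₁ - r₂ = √48: A = (5 - (-4)r₂)/√48 = -2 - \frac{7 \sqrt{3}}{12}, and B = -4 - A = -2 + \frac{7 \sqrt{3}}{12}.
So u(n) = \left(-2 - \frac{7 \sqrt{3}}{12}\right)\left(-3 + 2 \sqrt{3}\right)^n + \left(-2 + \frac{7 \sqrt{3}}{12}\right)\left(- 2 \sqrt{3} - 3\right)^n.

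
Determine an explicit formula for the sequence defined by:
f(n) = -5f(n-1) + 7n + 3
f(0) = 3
First-order linear with linear forcing.
Homogeneous solution: f_h(n) = A·(-5)^n.
Try particular f_p(n) = pn + q. Substituting:
  pn + q = -5(p(n-1) + q) + 7n + 3.
Matching the n-coefficient: p = -5p + 7 ⇒ p = \frac{7}{6}.
Matching constants: q = 5p - 5q + 3 ⇒ q = \frac{53}{36}.
General: f(n) = A·(-5)^n + \frac{7 n}{6} + \frac{53}{36}.
Apply f(0) = 3: A + \frac{53}{36} = 3 ⇒ A = \frac{55}{36}.
So f(n) = \frac{55 \left(-5\right)^{n}}{36} + \frac{7 n}{6} + \frac{53}{36}.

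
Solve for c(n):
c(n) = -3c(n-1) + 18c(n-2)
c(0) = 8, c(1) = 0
Characteristic equation: x² + 3x - 18 = 0, which factors as (x - (-6))(x - (3)) = 0.
Roots r₁ = -6, r₂ = 3 (distinct).
General solution: c(n) = A·(-6)^n + B·(3)^n.
From c(0) = 8: A + B = 8.
From c(1) = 0: -6A + 3B = 0.
Solving: A = \frac{8}{3}, B = \frac{16}{3}.
So c(n) = \frac{8 \left(-6\right)^{n}}{3} + \frac{16 \cdot 3^{n}}{3}.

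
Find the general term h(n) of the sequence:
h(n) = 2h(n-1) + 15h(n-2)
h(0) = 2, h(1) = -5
Characteristic equation: x² - 2x - 15 = 0, which factors as (x - (-3))(x - (5)) = 0.
Roots r₁ = -3, r₂ = 5 (distinct).
General solution: h(n) = A·(-3)^n + B·(5)^n.
From h(0) = 2: A + B = 2.
From h(1) = -5: -3A + 5B = -5.
Solving: A = \frac{15}{8}, B = \frac{1}{8}.
So h(n) = \frac{15 \left(-3\right)^{n}}{8} + \frac{5^{n}}{8}.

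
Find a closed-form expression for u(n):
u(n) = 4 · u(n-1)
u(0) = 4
Pure geometric recurrence with ratio 4.
By induction u(n) = u(0) · (4)^n = 4 \cdot 4^{n}.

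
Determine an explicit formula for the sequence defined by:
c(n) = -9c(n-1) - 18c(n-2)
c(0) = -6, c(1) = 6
Characteristic equation: x² + 9x + 18 = 0, which factors as (x - (-6))(x - (-3)) = 0.
Roots r₁ = -6, r₂ = -3 (distinct).
General solution: c(n) = A·(-6)^n + B·(-3)^n.
From c(0) = -6: A + B = -6.
From c(1) = 6: -6A - 3B = 6.
Solving: A = 4, B = -10.
So c(n) = - 10 \left(-3\right)^{n} + 4 \left(-6\right)^{n}.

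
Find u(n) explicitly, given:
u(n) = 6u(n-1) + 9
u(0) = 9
First-order linear non-homogeneous.
Homogeneous solution: u_h(n) = A·(6)^n.
Try constant particular solution u_p = K: K = 6K + 9 ⇒ K = - \frac{9}{5}.
General: u(n) = A·(6)^n - \frac{9}{5}.
Apply u(0) = 9: A - \frac{9}{5} = 9 ⇒ A = \frac{54}{5}.
So u(n) = \frac{54 \cdot 6^{n}}{5} - \frac{9}{5}.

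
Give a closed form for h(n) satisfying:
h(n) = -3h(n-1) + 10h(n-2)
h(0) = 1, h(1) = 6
Characteristic equation: x² + 3x - 10 = 0, which factors as (x - (2))(x - (-5)) = 0.
Roots r₁ = 2, r₂ = -5 (distinct).
General solution: h(n) = A·(2)^n + B·(-5)^n.
From h(0) = 1: A + B = 1.
From h(1) = 6: 2A - 5B = 6.
Solving: A = \frac{11}{7}, B = - \frac{4}{7}.
So h(n) = - \frac{4 \left(-5\right)^{n}}{7} + \frac{11 \cdot 2^{n}}{7}.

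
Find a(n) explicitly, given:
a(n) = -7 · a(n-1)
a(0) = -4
Pure geometric recurrence with ratio -7.
By induction a(n) = a(0) · (-7)^n = - 4 \left(-7\right)^{n}.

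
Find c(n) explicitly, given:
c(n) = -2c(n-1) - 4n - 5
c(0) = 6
First-order linear with linear forcing.
Homogeneous solution: c_h(n) = A·(-2)^n.
Try particular c_p(n) = pn + q. Substituting:
  pn + q = -2(p(n-1) + q) - 4n - 5.
Matching the n-coefficient: p = -2p - 4 ⇒ p = - \frac{4}{3}.
Matching constants: q = 2p - 2q - 5 ⇒ q = - \frac{23}{9}.
General: c(n) = A·(-2)^n - \frac{4 n}{3} - \frac{23}{9}.
Apply c(0) = 6: A - \frac{23}{9} = 6 ⇒ A = \frac{77}{9}.
So c(n) = \frac{77 \left(-2\right)^{n}}{9} - \frac{4 n}{3} - \frac{23}{9}.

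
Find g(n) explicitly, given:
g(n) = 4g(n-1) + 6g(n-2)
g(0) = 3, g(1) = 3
Characteristic equation: x² - 4x - 6 = 0.
Discriminant Δ = (4)² + 4·(6) = 40.
Roots r₁,₂ = (4 ± √40)/2, so r₁ = 2 + \sqrt{10}, r₂ = 2 - \sqrt{10}.
General solution: g(n) = A·r₁^n + B·r₂^n.
From the initial conditions, A + B = 3 and r₁A + r₂B = 3.
Since r₁ - r₂ = √40: A = (3 - (3)r₂)/√40 = \frac{3}{2} - \frac{3 \sqrt{10}}{20}, and B = 3 - A = \frac{3 \sqrt{10}}{20} + \frac{3}{2}.
So g(n) = \left(\frac{3}{2} - \frac{3 \sqrt{10}}{20}\right)\left(2 + \sqrt{10}\right)^n + \left(\frac{3 \sqrt{10}}{20} + \frac{3}{2}\right)\left(2 - \sqrt{10}\right)^n.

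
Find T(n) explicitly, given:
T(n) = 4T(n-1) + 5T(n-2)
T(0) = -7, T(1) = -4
Characteristic equation: x² - 4x - 5 = 0, which factors as (x - (-1))(x - (5)) = 0.
Roots r₁ = -1, r₂ = 5 (distinct).
General solution: T(n) = A·(-1)^n + B·(5)^n.
From T(0) = -7: A + B = -7.
From T(1) = -4: -A + 5B = -4.
Solving: A = - \frac{31}{6}, B = - \frac{11}{6}.
So T(n) = - \frac{31 \left(-1\right)^{n}}{6} - \frac{11 \cdot 5^{n}}{6}.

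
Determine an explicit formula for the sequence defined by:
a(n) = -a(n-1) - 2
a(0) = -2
First-order linear non-homogeneous.
Homogeneous solution: a_h(n) = A·(-1)^n.
Try constant particular solution a_p = K: K = -K - 2 ⇒ K = -1.
General: a(n) = A·(-1)^n - 1.
Apply a(0) = -2: A - 1 = -2 ⇒ A = -1.
So a(n) = - \left(-1\right)^{n} - 1.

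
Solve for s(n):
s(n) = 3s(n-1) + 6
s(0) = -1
First-order linear non-homogeneous.
Homogeneous solution: s_h(n) = A·(3)^n.
Try constant particular solution s_p = K: K = 3K + 6 ⇒ K = -3.
General: s(n) = A·(3)^n - 3.
Apply s(0) = -1: A - 3 = -1 ⇒ A = 2.
So s(n) = 2 \cdot 3^{n} - 3.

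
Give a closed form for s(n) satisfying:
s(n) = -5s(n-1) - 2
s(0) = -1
First-order linear non-homogeneous.
Homogeneous solution: s_h(n) = A·(-5)^n.
Try constant particular solution s_p = K: K = -5K - 2 ⇒ K = - \frac{1}{3}.
General: s(n) = A·(-5)^n - \frac{1}{3}.
Apply s(0) = -1: A - \frac{1}{3} = -1 ⇒ A = - \frac{2}{3}.
So s(n) = - \frac{2 \left(-5\right)^{n}}{3} - \frac{1}{3}.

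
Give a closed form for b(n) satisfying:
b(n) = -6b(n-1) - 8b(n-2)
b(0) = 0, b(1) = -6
Characteristic equation: x² + 6x + 8 = 0, which factors as (x - (-4))(x - (-2)) = 0.
Roots r₁ = -4, r₂ = -2 (distinct).
General solution: b(n) = A·(-4)^n + B·(-2)^n.
From b(0) = 0: A + B = 0.
From b(1) = -6: -4A - 2B = -6.
Solving: A = 3, B = -3.
So b(n) = - 3 \left(-2\right)^{n} + 3 \left(-4\right)^{n}.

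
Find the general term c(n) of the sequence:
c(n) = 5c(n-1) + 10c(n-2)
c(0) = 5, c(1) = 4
Characteristic equation: x² - 5x - 10 = 0.
Discriminant Δ = (5)² + 4·(10) = 65.
Roots r₁,₂ = (5 ± √65)/2, so r₁ = \frac{5}{2} + \frac{\sqrt{65}}{2}, r₂ = \frac{5}{2} - \frac{\sqrt{65}}{2}.
General solution: c(n) = A·r₁^n + B·r₂^n.
From the initial conditions, A + B = 5 and r₁A + r₂B = 4.
Since r₁ - r₂ = √65: A = (4 - (5)r₂)/√65 = \frac{5}{2} - \frac{17 \sqrt{65}}{130}, and B = 5 - A = \frac{17 \sqrt{65}}{130} + \frac{5}{2}.
So c(n) = \left(\frac{5}{2} - \frac{17 \sqrt{65}}{130}\right)\left(\frac{5}{2} + \frac{\sqrt{65}}{2}\right)^n + \left(\frac{17 \sqrt{65}}{130} + \frac{5}{2}\right)\left(\frac{5}{2} - \frac{\sqrt{65}}{2}\right)^n.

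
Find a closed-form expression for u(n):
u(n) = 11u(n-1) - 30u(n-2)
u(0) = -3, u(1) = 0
Characteristic equation: x² - 11x + 30 = 0, which factors as (x - (5))(x - (6)) = 0.
Roots r₁ = 5, r₂ = 6 (distinct).
General solution: u(n) = A·(5)^n + B·(6)^n.
From u(0) = -3: A + B = -3.
From u(1) = 0: 5A + 6B = 0.
Solving: A = -18, B = 15.
So u(n) = - 18 \cdot 5^{n} + 15 \cdot 6^{n}.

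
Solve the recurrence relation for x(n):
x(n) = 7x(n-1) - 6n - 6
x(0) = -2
First-order linear with linear forcing.
Homogeneous solution: x_h(n) = A·(7)^n.
Try particular x_p(n) = pn + q. Substituting:
  pn + q = 7(p(n-1) + q) - 6n - 6.
Matching the n-coefficient: p = 7p - 6 ⇒ p = 1.
Matching constants: q = -7p + 7q - 6 ⇒ q = \frac{13}{6}.
General: x(n) = A·(7)^n + n + \frac{13}{6}.
Apply x(0) = -2: A + \frac{13}{6} = -2 ⇒ A = - \frac{25}{6}.
So x(n) = - \frac{25 \cdot 7^{n}}{6} + n + \frac{13}{6}.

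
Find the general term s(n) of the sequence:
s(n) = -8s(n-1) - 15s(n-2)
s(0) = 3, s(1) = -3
Characteristic equation: x² + 8x + 15 = 0, which factors as (x - (-3))(x - (-5)) = 0.
Roots r₁ = -3, r₂ = -5 (distinct).
General solution: s(n) = A·(-3)^n + B·(-5)^n.
From s(0) = 3: A + B = 3.
From s(1) = -3: -3A - 5B = -3.
Solving: A = 6, B = -3.
So s(n) = 6 \left(-3\right)^{n} - 3 \left(-5\right)^{n}.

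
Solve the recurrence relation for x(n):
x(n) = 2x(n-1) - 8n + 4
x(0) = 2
First-order linear with linear forcing.
Homogeneous solution: x_h(n) = A·(2)^n.
Try particular x_p(n) = pn + q. Substituting:
  pn + q = 2(p(n-1) + q) - 8n + 4.
Matching the n-coefficient: p = 2p - 8 ⇒ p = 8.
Matching constants: q = -2p + 2q + 4 ⇒ q = 12.
General: x(n) = A·(2)^n + 8 n + 12.
Apply x(0) = 2: A + 12 = 2 ⇒ A = -10.
So x(n) = - 10 \cdot 2^{n} + 8 n + 12.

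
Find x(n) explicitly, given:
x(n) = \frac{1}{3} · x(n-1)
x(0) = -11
Pure geometric recurrence with ratio \frac{1}{3}.
By induction x(n) = x(0) · (\frac{1}{3})^n = - 11 \cdot 3^{- n}.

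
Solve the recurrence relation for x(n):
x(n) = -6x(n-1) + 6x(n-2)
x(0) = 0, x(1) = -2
Characteristic equation: x² + 6x - 6 = 0.
Discriminant Δ = (-6)² + 4·(6) = 60.
Roots r₁,₂ = (-6 ± √60)/2, so r₁ = -3 + \sqrt{15}, r₂ = - \sqrt{15} - 3.
General solution: x(n) = A·r₁^n + B·r₂^n.
From the initial conditions, A + B = 0 and r₁A + r₂B = -2.
Since r₁ - r₂ = √60: A = (-2 - (0)r₂)/√60 = - \frac{\sqrt{15}}{15}, and B = 0 - A = \frac{\sqrt{15}}{15}.
So x(n) = \left(- \frac{\sqrt{15}}{15}\right)\left(-3 + \sqrt{15}\right)^n + \left(\frac{\sqrt{15}}{15}\right)\left(- \sqrt{15} - 3\right)^n.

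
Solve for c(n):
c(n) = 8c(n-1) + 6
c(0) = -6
First-order linear non-homogeneous.
Homogeneous solution: c_h(n) = A·(8)^n.
Try constant particular solution c_p = K: K = 8K + 6 ⇒ K = - \frac{6}{7}.
General: c(n) = A·(8)^n - \frac{6}{7}.
Apply c(0) = -6: A - \frac{6}{7} = -6 ⇒ A = - \frac{36}{7}.
So c(n) = - \frac{36 \cdot 8^{n}}{7} - \frac{6}{7}.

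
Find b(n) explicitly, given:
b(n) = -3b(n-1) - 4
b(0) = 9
First-order linear non-homogeneous.
Homogeneous solution: b_h(n) = A·(-3)^n.
Try constant particular solution b_p = K: K = -3K - 4 ⇒ K = -1.
General: b(n) = A·(-3)^n - 1.
Apply b(0) = 9: A - 1 = 9 ⇒ A = 10.
So b(n) = 10 \left(-3\right)^{n} - 1.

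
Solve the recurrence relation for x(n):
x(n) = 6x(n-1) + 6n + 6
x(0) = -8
First-order linear with linear forcing.
Homogeneous solution: x_h(n) = A·(6)^n.
Try particular x_p(n) = pn + q. Substituting:
  pn + q = 6(p(n-1) + q) + 6n + 6.
Matching the n-coefficient: p = 6p + 6 ⇒ p = - \frac{6}{5}.
Matching constants: q = -6p + 6q + 6 ⇒ q = - \frac{66}{25}.
General: x(n) = A·(6)^n - \frac{6 n}{5} - \frac{66}{25}.
Apply x(0) = -8: A - \frac{66}{25} = -8 ⇒ A = - \frac{134}{25}.
So x(n) = - \frac{134 \cdot 6^{n}}{25} - \frac{6 n}{5} - \frac{66}{25}.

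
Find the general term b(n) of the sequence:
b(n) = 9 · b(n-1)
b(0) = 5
Pure geometric recurrence with ratio 9.
By induction b(n) = b(0) · (9)^n = 5 \cdot 9^{n}.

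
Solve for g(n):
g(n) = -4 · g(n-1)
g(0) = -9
Pure geometric recurrence with ratio -4.
By induction g(n) = g(0) · (-4)^n = - 9 \left(-4\right)^{n}.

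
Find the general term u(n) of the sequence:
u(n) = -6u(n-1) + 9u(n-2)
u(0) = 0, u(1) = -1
Characteristic equation: x² + 6x - 9 = 0.
Discriminant Δ = (-6)² + 4·(9) = 72.
Roots r₁,₂ = (-6 ± √72)/2, so r₁ = -3 + 3 \sqrt{2}, r₂ = - 3 \sqrt{2} - 3.
General solution: u(n) = A·r₁^n + B·r₂^n.
From the initial conditions, A + B = 0 and r₁A + r₂B = -1.
Since r₁ - r₂ = √72: A = (-1 - (0)r₂)/√72 = - \frac{\sqrt{2}}{12}, and B = 0 - A = \frac{\sqrt{2}}{12}.
So u(n) = \left(- \frac{\sqrt{2}}{12}\right)\left(-3 + 3 \sqrt{2}\right)^n + \left(\frac{\sqrt{2}}{12}\right)\left(- 3 \sqrt{2} - 3\right)^n.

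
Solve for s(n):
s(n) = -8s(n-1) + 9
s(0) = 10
First-order linear non-homogeneous.
Homogeneous solution: s_h(n) = A·(-8)^n.
Try constant particular solution s_p = K: K = -8K + 9 ⇒ K = 1.
General: s(n) = A·(-8)^n + 1.
Apply s(0) = 10: A + 1 = 10 ⇒ A = 9.
So s(n) = 9 \left(-8\right)^{n} + 1.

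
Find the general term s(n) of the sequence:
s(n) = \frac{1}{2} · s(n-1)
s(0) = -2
Pure geometric recurrence with ratio \frac{1}{2}.
By induction s(n) = s(0) · (\frac{1}{2})^n = - 2 \cdot 2^{- n}.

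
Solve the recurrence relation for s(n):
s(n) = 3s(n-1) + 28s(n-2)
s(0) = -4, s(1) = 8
Characteristic equation: x² - 3x - 28 = 0, which factors as (x - (-4))(x - (7)) = 0.
Roots r₁ = -4, r₂ = 7 (distinct).
General solution: s(n) = A·(-4)^n + B·(7)^n.
From s(0) = -4: A + B = -4.
From s(1) = 8: -4A + 7B = 8.
Solving: A = - \frac{36}{11}, B = - \frac{8}{11}.
So s(n) = - \frac{36 \left(-4\right)^{n}}{11} - \frac{8 \cdot 7^{n}}{11}.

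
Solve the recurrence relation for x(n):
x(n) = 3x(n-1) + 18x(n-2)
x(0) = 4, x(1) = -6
Characteristic equation: x² - 3x - 18 = 0, which factors as (x - (-3))(x - (6)) = 0.
Roots r₁ = -3, r₂ = 6 (distinct).
General solution: x(n) = A·(-3)^n + B·(6)^n.
From x(0) = 4: A + B = 4.
From x(1) = -6: -3A + 6B = -6.
Solving: A = \frac{10}{3}, B = \frac{2}{3}.
So x(n) = \frac{10 \left(-3\right)^{n}}{3} + \frac{2 \cdot 6^{n}}{3}.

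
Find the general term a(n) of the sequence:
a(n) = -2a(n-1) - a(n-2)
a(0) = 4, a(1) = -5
Characteristic equation: x² + 2x + 1 = 0, which is (x - (-1))².
Repeated root r = -1.
General solution: a(n) = (A + Bn)·(-1)^n.
From a(0) = 4: A = 4.
From a(1) = -5: (A + B)·(-1) = -5 ⇒ B = 1.
So a(n) = \left(n + 4\right) \cdot (-1)^n.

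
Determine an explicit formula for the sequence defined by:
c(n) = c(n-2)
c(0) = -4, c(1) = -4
Characteristic equation: x² - 1 = 0, which factors as (x - (1))(x - (-1)) = 0.
Roots r₁ = 1, r₂ = -1 (distinct).
General solution: c(n) = A·(1)^n + B·(-1)^n.
From c(0) = -4: A + B = -4.
From c(1) = -4: A - B = -4.
Solving: A = -4, B = 0.
So c(n) = -4.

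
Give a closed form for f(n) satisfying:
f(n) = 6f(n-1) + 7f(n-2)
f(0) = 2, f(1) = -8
Characteristic equation: x² - 6x - 7 = 0, which factors as (x - (-1))(x - (7)) = 0.
Roots r₁ = -1, r₂ = 7 (distinct).
General solution: f(n) = A·(-1)^n + B·(7)^n.
From f(0) = 2: A + B = 2.
From f(1) = -8: -A + 7B = -8.
Solving: A = \frac{11}{4}, B = - \frac{3}{4}.
So f(n) = \frac{11 \left(-1\right)^{n}}{4} - \frac{3 \cdot 7^{n}}{4}.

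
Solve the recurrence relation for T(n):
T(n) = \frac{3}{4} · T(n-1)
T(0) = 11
Pure geometric recurrence with ratio \frac{3}{4}.
By induction T(n) = T(0) · (\frac{3}{4})^n = 11 \left(\frac{3}{4}\right)^{n}.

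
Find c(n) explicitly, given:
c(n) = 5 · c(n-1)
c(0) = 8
Pure geometric recurrence with ratio 5.
By induction c(n) = c(0) · (5)^n = 8 \cdot 5^{n}.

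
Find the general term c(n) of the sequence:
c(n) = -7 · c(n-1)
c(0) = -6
Pure geometric recurrence with ratio -7.
By induction c(n) = c(0) · (-7)^n = - 6 \left(-7\right)^{n}.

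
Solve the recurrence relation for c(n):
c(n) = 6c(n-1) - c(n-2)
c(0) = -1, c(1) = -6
Characteristic equation: x² - 6x + 1 = 0.
Discriminant Δ = (6)² + 4·(-1) = 32.
Roots r₁,₂ = (6 ± √32)/2, so r₁ = 2 \sqrt{2} + 3, r₂ = 3 - 2 \sqrt{2}.
General solution: c(n) = A·r₁^n + B·r₂^n.
From the initial conditions, A + B = -1 and r₁A + r₂B = -6.
Since r₁ - r₂ = √32: A = (-6 - (-1)r₂)/√32 = - \frac{3 \sqrt{2}}{8} - \frac{1}{2}, and B = -1 - A = - \frac{1}{2} + \frac{3 \sqrt{2}}{8}.
So c(n) = \left(- \frac{3 \sqrt{2}}{8} - \frac{1}{2}\right)\left(2 \sqrt{2} + 3\right)^n + \left(- \frac{1}{2} + \frac{3 \sqrt{2}}{8}\right)\left(3 - 2 \sqrt{2}\right)^n.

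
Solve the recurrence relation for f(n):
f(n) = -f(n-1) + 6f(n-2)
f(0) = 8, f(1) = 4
Characteristic equation: x² + x - 6 = 0, which factors as (x - (-3))(x - (2)) = 0.
Roots r₁ = -3, r₂ = 2 (distinct).
General solution: f(n) = A·(-3)^n + B·(2)^n.
From f(0) = 8: A + B = 8.
From f(1) = 4: -3A + 2B = 4.
Solving: A = \frac{12}{5}, B = \frac{28}{5}.
So f(n) = \frac{12 \left(-3\right)^{n}}{5} + \frac{28 \cdot 2^{n}}{5}.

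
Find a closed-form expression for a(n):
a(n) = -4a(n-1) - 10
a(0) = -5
First-order linear non-homogeneous.
Homogeneous solution: a_h(n) = A·(-4)^n.
Try constant particular solution a_p = K: K = -4K - 10 ⇒ K = -2.
General: a(n) = A·(-4)^n - 2.
Apply a(0) = -5: A - 2 = -5 ⇒ A = -3.
So a(n) = - 3 \left(-4\right)^{n} - 2.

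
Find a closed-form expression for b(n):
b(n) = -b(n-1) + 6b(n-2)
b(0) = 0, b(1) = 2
Characteristic equation: x² + x - 6 = 0, which factors as (x - (2))(x - (-3)) = 0.
Roots r₁ = 2, r₂ = -3 (distinct).
General solution: b(n) = A·(2)^n + B·(-3)^n.
From b(0) = 0: A + B = 0.
From b(1) = 2: 2A - 3B = 2.
Solving: A = \frac{2}{5}, B = - \frac{2}{5}.
So b(n) = - \frac{2 \left(-3\right)^{n}}{5} + \frac{2 \cdot 2^{n}}{5}.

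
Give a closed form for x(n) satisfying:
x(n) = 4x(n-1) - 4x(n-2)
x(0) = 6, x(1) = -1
Characteristic equation: x² - 4x + 4 = 0, which is (x - (2))².
Repeated root r = 2.
General solution: x(n) = (A + Bn)·(2)^n.
From x(0) = 6: A = 6.
From x(1) = -1: (A + B)·(2) = -1 ⇒ B = - \frac{13}{2}.
So x(n) = \left(6 - \frac{13 n}{2}\right) \cdot (2)^n.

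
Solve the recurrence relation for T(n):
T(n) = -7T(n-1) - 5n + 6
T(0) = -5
First-order linear with linear forcing.
Homogeneous solution: T_h(n) = A·(-7)^n.
Try particular T_p(n) = pn + q. Substituting:
  pn + q = -7(p(n-1) + q) - 5n + 6.
Matching the n-coefficient: p = -7p - 5 ⇒ p = - \frac{5}{8}.
Matching constants: q = 7p - 7q + 6 ⇒ q = \frac{13}{64}.
General: T(n) = A·(-7)^n - \frac{5 n}{8} + \frac{13}{64}.
Apply T(0) = -5: A + \frac{13}{64} = -5 ⇒ A = - \frac{333}{64}.
So T(n) = - \frac{333 \left(-7\right)^{n}}{64} - \frac{5 n}{8} + \frac{13}{64}.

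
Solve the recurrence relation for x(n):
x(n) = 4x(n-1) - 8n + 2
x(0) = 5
First-order linear with linear forcing.
Homogeneous solution: x_h(n) = A·(4)^n.
Try particular x_p(n) = pn + q. Substituting:
  pn + q = 4(p(n-1) + q) - 8n + 2.
Matching the n-coefficient: p = 4p - 8 ⇒ p = \frac{8}{3}.
Matching constants: q = -4p + 4q + 2 ⇒ q = \frac{26}{9}.
General: x(n) = A·(4)^n + \frac{8 n}{3} + \frac{26}{9}.
Apply x(0) = 5: A + \frac{26}{9} = 5 ⇒ A = \frac{19}{9}.
So x(n) = \frac{19 \cdot 4^{n}}{9} + \frac{8 n}{3} + \frac{26}{9}.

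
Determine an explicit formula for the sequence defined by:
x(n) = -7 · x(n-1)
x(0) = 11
Pure geometric recurrence with ratio -7.
By induction x(n) = x(0) · (-7)^n = 11 \left(-7\right)^{n}.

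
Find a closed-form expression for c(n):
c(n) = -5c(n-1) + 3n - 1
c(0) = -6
First-order linear with linear forcing.
Homogeneous solution: c_h(n) = A·(-5)^n.
Try particular c_p(n) = pn + q. Substituting:
  pn + q = -5(p(n-1) + q) + 3n - 1.
Matching the n-coefficient: p = -5p + 3 ⇒ p = \frac{1}{2}.
Matching constants: q = 5p - 5q - 1 ⇒ q = \frac{1}{4}.
General: c(n) = A·(-5)^n + \frac{n}{2} + \frac{1}{4}.
Apply c(0) = -6: A + \frac{1}{4} = -6 ⇒ A = - \frac{25}{4}.
So c(n) = - \frac{25 \left(-5\right)^{n}}{4} + \frac{n}{2} + \frac{1}{4}.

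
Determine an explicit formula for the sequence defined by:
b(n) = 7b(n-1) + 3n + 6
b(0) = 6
First-order linear with linear forcing.
Homogeneous solution: b_h(n) = A·(7)^n.
Try particular b_p(n) = pn + q. Substituting:
  pn + q = 7(p(n-1) + q) + 3n + 6.
Matching the n-coefficient: p = 7p + 3 ⇒ p = - \frac{1}{2}.
Matching constants: q = -7p + 7q + 6 ⇒ q = - \frac{19}{12}.
General: b(n) = A·(7)^n - \frac{n}{2} - \frac{19}{12}.
Apply b(0) = 6: A - \frac{19}{12} = 6 ⇒ A = \frac{91}{12}.
So b(n) = \frac{91 \cdot 7^{n}}{12} - \frac{n}{2} - \frac{19}{12}.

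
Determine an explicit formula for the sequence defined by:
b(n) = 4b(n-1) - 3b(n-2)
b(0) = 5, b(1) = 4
Characteristic equation: x² - 4x + 3 = 0, which factors as (x - (3))(x - (1)) = 0.
Roots r₁ = 3, r₂ = 1 (distinct).
General solution: b(n) = A·(3)^n + B·(1)^n.
From b(0) = 5: A + B = 5.
From b(1) = 4: 3A + B = 4.
Solving: A = - \frac{1}{2}, B = \frac{11}{2}.
So b(n) = \frac{11}{2} - \frac{3^{n}}{2}.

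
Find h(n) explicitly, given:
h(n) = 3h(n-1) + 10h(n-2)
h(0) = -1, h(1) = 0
Characteristic equation: x² - 3x - 10 = 0, which factors as (x - (-2))(x - (5)) = 0.
Roots r₁ = -2, r₂ = 5 (distinct).
General solution: h(n) = A·(-2)^n + B·(5)^n.
From h(0) = -1: A + B = -1.
From h(1) = 0: -2A + 5B = 0.
Solving: A = - \frac{5}{7}, B = - \frac{2}{7}.
So h(n) = - \frac{5 \left(-2\right)^{n}}{7} - \frac{2 \cdot 5^{n}}{7}.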